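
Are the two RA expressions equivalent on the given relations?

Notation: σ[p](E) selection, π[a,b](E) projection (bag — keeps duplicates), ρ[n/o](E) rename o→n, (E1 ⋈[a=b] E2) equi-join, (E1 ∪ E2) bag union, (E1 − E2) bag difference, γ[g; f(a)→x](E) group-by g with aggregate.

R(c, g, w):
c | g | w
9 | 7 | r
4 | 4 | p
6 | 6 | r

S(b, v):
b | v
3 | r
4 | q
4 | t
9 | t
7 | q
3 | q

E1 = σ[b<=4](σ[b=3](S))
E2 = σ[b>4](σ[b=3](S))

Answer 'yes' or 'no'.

E1 row counts bottom-up:
  S → 6
  σ[b=3](S) → 2
  σ[b<=4](σ[b=3](S)) → 2
E2 row counts bottom-up:
  S → 6
  σ[b=3](S) → 2
  σ[b>4](σ[b=3](S)) → 0

E1 result:
b | v
3 | q
3 | r
E2 result:
b | v
(0 rows)
Witness: (3, 'q') appears 1× in E1 but 0× in E2.

no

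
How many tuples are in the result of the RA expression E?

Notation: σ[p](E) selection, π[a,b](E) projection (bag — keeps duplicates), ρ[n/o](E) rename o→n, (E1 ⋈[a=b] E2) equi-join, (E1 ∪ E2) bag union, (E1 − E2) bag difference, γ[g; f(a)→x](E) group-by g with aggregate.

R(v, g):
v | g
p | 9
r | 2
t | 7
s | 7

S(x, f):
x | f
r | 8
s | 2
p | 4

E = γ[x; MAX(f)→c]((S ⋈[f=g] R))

Row counts bottom-up:
  S → 3
  R → 4
  (S ⋈[f=g] R) → 1
  γ[x; MAX(f)→c]((S ⋈[f=g] R)) → 1

|E| = 1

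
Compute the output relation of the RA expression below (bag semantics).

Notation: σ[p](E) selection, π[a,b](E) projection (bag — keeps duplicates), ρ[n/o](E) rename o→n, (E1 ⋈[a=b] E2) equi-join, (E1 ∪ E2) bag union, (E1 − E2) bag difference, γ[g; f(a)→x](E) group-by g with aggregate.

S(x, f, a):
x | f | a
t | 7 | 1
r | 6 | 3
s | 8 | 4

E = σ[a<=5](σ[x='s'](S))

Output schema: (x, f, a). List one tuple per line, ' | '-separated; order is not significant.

Stepwise |·|:
  S → 3
  σ[x='s'](S) → 1
  σ[a<=5](σ[x='s'](S)) → 1

== RESULT ==
x | f | a
s | 8 | 4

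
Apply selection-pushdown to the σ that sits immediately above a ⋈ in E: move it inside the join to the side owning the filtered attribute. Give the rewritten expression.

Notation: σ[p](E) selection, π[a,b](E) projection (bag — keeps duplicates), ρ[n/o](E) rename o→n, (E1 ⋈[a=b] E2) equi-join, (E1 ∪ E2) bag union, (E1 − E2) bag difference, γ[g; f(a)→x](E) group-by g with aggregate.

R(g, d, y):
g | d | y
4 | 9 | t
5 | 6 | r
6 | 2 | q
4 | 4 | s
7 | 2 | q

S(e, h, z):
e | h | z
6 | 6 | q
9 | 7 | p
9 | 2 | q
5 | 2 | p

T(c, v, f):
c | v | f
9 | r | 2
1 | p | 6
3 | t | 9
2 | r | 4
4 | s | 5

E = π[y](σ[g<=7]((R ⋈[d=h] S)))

σ filters on g, owned by the left side.
E' = π[y]((σ[g<=7](R) ⋈[d=h] S))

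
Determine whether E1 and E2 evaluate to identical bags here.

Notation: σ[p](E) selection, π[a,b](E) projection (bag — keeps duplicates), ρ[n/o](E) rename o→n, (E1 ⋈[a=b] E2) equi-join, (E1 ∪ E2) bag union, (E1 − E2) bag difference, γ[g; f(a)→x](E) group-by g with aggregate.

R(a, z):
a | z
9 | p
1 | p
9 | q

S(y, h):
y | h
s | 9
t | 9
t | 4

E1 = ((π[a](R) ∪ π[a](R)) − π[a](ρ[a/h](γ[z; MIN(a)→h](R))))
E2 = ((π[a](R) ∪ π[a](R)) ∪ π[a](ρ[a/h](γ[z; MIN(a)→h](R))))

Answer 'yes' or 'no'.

E1 stepwise |·|:
  R → 3
  π[a](R) → 3
  R → 3
  π[a](R) → 3
  (π[a](R) ∪ π[a](R)) → 6
  R → 3
  γ[z; MIN(a)→h](R) → 2
  ρ[a/h](γ[z; MIN(a)→h](R)) → 2
  π[a](ρ[a/h](γ[z; MIN(a)→h](R))) → 2
  ((π[a](R) ∪ π[a](R)) − π[a](ρ[a/h](γ[z; MIN(a)→h](R)))) → 4
E2 stepwise |·|:
  R → 3
  π[a](R) → 3
  R → 3
  π[a](R) → 3
  (π[a](R) ∪ π[a](R)) → 6
  R → 3
  γ[z; MIN(a)→h](R) → 2
  ρ[a/h](γ[z; MIN(a)→h](R)) → 2
  π[a](ρ[a/h](γ[z; MIN(a)→h](R))) → 2
  ((π[a](R) ∪ π[a](R)) ∪ π[a](ρ[a/h](γ[z; MIN(a)→h](R)))) → 8

E1 result:
a
1
9
9
9
E2 result:
a
1
1
1
9
9
9
9
9
Witness: (1,) appears 1× in E1 but 3× in E2.

no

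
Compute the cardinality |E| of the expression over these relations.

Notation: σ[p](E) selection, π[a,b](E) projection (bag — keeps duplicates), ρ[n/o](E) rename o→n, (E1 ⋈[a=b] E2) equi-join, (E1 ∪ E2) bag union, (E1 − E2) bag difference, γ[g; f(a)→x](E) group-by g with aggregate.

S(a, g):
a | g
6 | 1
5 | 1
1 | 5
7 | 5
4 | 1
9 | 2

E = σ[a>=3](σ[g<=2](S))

Row counts bottom-up:
  S → 6
  σ[g<=2](S) → 4
  σ[a>=3](σ[g<=2](S)) → 4

|E| = 4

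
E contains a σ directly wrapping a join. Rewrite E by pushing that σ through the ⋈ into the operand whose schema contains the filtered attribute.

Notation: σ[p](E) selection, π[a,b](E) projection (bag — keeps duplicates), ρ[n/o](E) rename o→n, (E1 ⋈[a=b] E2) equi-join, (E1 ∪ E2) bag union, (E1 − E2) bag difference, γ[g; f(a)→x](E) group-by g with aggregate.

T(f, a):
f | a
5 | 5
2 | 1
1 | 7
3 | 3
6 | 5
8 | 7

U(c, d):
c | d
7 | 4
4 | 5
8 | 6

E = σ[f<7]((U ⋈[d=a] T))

σ filters on f, owned by the right side.
E' = (U ⋈[d=a] σ[f<7](T))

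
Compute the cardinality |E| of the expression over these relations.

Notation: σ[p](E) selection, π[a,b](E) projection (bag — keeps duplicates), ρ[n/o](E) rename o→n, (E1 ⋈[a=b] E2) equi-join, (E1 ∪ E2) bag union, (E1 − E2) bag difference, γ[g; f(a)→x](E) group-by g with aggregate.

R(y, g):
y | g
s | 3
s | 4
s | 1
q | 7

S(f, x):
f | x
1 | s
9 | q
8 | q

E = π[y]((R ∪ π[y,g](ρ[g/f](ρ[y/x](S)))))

Row counts bottom-up:
  R → 4
  S → 3
  ρ[y/x](S) → 3
  ρ[g/f](ρ[y/x](S)) → 3
  π[y,g](ρ[g/f](ρ[y/x](S))) → 3
  (R ∪ π[y,g](ρ[g/f](ρ[y/x](S)))) → 7
  π[y]((R ∪ π[y,g](ρ[g/f](ρ[y/x](S))))) → 7

|E| = 7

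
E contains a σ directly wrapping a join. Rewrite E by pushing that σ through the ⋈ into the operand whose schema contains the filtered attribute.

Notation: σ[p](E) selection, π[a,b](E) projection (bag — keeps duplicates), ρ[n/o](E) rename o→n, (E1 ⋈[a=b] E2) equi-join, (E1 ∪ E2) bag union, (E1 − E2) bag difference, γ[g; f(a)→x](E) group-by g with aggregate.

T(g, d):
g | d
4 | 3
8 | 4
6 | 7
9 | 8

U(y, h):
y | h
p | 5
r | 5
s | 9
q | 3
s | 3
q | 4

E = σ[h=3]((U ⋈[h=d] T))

σ filters on h, owned by the left side.
E' = (σ[h=3](U) ⋈[h=d] T)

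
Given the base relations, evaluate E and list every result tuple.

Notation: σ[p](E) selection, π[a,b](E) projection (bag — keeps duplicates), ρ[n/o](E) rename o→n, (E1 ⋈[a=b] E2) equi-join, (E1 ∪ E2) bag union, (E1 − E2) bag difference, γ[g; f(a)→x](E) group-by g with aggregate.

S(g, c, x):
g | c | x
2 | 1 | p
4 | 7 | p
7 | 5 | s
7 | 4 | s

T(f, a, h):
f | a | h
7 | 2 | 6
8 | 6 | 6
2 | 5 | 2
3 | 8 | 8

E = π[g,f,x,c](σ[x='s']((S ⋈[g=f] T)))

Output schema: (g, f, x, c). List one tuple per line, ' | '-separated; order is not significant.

Stepwise |·|:
  S → 4
  T → 4
  (S ⋈[g=f] T) → 3
  σ[x='s']((S ⋈[g=f] T)) → 2
  π[g,f,x,c](σ[x='s']((S ⋈[g=f] T))) → 2

== RESULT ==
g | f | x | c
7 | 7 | s | 4
7 | 7 | s | 5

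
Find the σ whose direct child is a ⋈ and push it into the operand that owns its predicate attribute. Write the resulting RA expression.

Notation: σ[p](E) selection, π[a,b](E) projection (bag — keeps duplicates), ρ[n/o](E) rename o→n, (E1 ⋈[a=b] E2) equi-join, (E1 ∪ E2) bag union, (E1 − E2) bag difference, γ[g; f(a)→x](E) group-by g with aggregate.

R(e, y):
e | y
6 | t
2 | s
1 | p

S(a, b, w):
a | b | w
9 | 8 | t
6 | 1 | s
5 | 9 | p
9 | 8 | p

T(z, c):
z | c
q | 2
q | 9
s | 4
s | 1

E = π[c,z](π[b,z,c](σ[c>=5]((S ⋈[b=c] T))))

σ filters on c, owned by the right side.
E' = π[c,z](π[b,z,c]((S ⋈[b=c] σ[c>=5](T))))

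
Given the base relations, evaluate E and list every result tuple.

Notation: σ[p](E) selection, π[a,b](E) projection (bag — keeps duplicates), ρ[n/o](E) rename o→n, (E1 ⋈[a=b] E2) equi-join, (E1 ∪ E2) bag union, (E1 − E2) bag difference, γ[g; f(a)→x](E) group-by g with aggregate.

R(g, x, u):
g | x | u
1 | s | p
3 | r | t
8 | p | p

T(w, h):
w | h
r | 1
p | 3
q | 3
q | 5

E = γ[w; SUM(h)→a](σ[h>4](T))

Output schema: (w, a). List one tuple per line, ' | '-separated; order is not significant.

Subexpression sizes:
  T → 4
  σ[h>4](T) → 1
  γ[w; SUM(h)→a](σ[h>4](T)) → 1

== RESULT ==
w | a
q | 5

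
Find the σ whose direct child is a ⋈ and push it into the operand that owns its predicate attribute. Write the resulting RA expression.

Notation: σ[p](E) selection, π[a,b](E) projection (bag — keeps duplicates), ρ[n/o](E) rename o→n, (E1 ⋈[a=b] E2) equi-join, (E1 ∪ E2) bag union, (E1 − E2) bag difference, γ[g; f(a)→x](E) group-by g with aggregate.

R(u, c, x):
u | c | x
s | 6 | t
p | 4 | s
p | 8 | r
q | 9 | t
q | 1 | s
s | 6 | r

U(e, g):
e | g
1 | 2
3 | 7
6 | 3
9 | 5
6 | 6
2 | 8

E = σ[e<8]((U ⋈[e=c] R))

σ filters on e, owned by the left side.
E' = (σ[e<8](U) ⋈[e=c] R)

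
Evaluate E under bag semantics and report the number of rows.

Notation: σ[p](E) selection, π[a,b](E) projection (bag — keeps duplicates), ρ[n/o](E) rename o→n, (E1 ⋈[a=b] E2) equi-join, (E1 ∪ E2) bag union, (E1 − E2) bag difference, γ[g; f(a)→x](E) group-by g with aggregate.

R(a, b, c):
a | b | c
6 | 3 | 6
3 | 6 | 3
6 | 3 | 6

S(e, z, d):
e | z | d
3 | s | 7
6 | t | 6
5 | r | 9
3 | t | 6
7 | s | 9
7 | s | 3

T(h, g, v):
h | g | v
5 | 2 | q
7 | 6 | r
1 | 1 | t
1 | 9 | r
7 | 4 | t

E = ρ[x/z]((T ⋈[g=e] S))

Subexpression sizes:
  T → 5
  S → 6
  (T ⋈[g=e] S) → 1
  ρ[x/z]((T ⋈[g=e] S)) → 1

|E| = 1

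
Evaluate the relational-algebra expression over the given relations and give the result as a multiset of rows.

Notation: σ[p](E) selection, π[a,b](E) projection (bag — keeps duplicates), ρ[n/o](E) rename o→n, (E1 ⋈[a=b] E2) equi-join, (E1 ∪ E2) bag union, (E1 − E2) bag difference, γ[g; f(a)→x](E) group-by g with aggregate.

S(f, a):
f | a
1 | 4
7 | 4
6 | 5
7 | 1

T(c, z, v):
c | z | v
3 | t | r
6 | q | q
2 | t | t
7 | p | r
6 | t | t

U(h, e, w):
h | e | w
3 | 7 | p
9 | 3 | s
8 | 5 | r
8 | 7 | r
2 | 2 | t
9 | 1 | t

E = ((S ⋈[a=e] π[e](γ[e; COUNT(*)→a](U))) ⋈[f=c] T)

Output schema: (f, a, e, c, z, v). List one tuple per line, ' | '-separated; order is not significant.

Subexpression sizes:
  S → 4
  U → 6
  γ[e; COUNT(*)→a](U) → 5
  π[e](γ[e; COUNT(*)→a](U)) → 5
  (S ⋈[a=e] π[e](γ[e; COUNT(*)→a](U))) → 2
  T → 5
  ((S ⋈[a=e] π[e](γ[e; COUNT(*)→a](U))) ⋈[f=c] T) → 3

== RESULT ==
f | a | e | c | z | v
6 | 5 | 5 | 6 | q | q
6 | 5 | 5 | 6 | t | t
7 | 1 | 1 | 7 | p | r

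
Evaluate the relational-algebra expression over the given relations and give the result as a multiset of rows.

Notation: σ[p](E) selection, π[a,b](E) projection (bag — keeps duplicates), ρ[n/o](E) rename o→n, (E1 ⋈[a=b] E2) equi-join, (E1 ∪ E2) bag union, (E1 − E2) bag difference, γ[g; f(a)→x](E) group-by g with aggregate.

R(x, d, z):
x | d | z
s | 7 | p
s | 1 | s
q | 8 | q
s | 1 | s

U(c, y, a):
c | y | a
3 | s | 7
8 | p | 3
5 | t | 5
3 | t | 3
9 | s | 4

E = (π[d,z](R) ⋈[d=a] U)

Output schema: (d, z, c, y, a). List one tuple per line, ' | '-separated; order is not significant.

Per-node cardinality:
  R → 4
  π[d,z](R) → 4
  U → 5
  (π[d,z](R) ⋈[d=a] U) → 1

== RESULT ==
d | z | c | y | a
7 | p | 3 | s | 7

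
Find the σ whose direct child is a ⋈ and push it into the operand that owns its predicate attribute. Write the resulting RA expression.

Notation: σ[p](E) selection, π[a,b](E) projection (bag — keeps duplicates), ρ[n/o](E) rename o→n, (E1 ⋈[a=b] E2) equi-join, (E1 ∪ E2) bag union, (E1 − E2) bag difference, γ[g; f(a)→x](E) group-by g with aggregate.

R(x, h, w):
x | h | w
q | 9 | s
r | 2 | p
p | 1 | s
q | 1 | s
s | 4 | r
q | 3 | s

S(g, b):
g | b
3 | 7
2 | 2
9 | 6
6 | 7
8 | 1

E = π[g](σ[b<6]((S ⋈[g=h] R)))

σ filters on b, owned by the left side.
E' = π[g]((σ[b<6](S) ⋈[g=h] R))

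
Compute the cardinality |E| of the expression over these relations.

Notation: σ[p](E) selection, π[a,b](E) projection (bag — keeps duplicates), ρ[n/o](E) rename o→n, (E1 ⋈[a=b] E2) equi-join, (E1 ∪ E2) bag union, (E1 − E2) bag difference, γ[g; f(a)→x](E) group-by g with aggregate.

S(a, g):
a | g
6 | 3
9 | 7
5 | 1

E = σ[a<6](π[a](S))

Row counts bottom-up:
  S → 3
  π[a](S) → 3
  σ[a<6](π[a](S)) → 1

|E| = 1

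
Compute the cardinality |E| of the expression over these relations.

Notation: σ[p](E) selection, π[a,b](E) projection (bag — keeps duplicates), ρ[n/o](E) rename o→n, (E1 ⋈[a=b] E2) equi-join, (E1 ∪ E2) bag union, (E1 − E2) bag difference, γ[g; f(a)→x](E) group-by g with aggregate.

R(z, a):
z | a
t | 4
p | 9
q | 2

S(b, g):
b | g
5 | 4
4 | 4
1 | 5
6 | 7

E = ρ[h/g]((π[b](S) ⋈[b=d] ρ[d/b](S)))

Per-node cardinality:
  S → 4
  π[b](S) → 4
  S → 4
  ρ[d/b](S) → 4
  (π[b](S) ⋈[b=d] ρ[d/b](S)) → 4
  ρ[h/g]((π[b](S) ⋈[b=d] ρ[d/b](S))) → 4

|E| = 4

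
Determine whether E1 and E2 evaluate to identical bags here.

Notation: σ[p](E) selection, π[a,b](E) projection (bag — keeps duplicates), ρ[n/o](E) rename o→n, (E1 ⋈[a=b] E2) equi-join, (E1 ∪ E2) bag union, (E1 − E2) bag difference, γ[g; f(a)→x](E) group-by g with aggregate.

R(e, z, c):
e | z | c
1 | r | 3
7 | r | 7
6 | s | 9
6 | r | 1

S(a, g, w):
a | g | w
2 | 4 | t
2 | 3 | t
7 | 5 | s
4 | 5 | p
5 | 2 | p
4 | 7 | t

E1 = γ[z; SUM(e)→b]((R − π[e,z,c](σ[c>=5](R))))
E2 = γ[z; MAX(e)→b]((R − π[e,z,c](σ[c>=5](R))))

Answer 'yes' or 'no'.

E1 row counts bottom-up:
  R → 4
  R → 4
  σ[c>=5](R) → 2
  π[e,z,c](σ[c>=5](R)) → 2
  (R − π[e,z,c](σ[c>=5](R))) → 2
  γ[z; SUM(e)→b]((R − π[e,z,c](σ[c>=5](R)))) → 1
E2 row counts bottom-up:
  R → 4
  R → 4
  σ[c>=5](R) → 2
  π[e,z,c](σ[c>=5](R)) → 2
  (R − π[e,z,c](σ[c>=5](R))) → 2
  γ[z; MAX(e)→b]((R − π[e,z,c](σ[c>=5](R)))) → 1

E1 result:
z | b
r | 7
E2 result:
z | b
r | 6
Witness: ('r', 7) appears 1× in E1 but 0× in E2.

no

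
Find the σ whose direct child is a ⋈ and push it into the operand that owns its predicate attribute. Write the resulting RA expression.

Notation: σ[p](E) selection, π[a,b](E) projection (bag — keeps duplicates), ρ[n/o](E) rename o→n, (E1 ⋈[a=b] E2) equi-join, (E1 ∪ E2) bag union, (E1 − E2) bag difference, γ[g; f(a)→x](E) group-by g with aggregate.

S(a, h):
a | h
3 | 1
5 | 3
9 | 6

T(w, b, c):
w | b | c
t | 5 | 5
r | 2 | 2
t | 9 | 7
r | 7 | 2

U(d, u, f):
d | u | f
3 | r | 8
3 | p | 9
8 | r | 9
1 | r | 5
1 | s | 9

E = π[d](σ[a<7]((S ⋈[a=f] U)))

σ filters on a, owned by the left side.
E' = π[d]((σ[a<7](S) ⋈[a=f] U))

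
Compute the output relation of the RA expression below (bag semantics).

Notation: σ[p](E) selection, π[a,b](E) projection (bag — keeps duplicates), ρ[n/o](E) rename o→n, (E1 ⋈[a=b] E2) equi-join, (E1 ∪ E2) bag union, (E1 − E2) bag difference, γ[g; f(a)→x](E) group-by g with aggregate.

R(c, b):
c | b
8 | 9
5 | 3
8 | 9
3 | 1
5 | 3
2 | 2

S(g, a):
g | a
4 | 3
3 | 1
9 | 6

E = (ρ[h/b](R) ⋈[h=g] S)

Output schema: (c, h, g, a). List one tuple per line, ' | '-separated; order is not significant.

Stepwise |·|:
  R → 6
  ρ[h/b](R) → 6
  S → 3
  (ρ[h/b](R) ⋈[h=g] S) → 4

== RESULT ==
c | h | g | a
5 | 3 | 3 | 1
5 | 3 | 3 | 1
8 | 9 | 9 | 6
8 | 9 | 9 | 6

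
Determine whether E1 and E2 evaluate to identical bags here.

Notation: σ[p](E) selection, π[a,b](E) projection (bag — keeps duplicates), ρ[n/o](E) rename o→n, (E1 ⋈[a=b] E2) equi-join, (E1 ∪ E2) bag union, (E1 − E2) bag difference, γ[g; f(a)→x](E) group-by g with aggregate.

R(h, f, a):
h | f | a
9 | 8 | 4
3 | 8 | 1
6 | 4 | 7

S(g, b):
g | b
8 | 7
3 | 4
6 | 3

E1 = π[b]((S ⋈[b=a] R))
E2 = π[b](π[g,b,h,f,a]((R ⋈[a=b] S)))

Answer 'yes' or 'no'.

E1 row counts bottom-up:
  S → 3
  R → 3
  (S ⋈[b=a] R) → 2
  π[b]((S ⋈[b=a] R)) → 2
E2 row counts bottom-up:
  R → 3
  S → 3
  (R ⋈[a=b] S) → 2
  π[g,b,h,f,a]((R ⋈[a=b] S)) → 2
  π[b](π[g,b,h,f,a]((R ⋈[a=b] S))) → 2

E1 and E2 produce the same multiset:
b
4
7

yes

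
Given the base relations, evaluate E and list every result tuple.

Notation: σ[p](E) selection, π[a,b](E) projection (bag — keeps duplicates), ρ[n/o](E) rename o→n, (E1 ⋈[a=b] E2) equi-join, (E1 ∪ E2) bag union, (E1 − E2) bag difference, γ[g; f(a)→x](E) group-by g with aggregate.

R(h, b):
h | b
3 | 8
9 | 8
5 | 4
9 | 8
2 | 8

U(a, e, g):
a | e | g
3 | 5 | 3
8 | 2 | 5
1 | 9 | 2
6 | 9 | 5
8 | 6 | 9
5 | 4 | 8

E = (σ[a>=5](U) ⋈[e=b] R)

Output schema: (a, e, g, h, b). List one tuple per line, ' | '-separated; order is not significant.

Row counts bottom-up:
  U → 6
  σ[a>=5](U) → 4
  R → 5
  (σ[a>=5](U) ⋈[e=b] R) → 1

== RESULT ==
a | e | g | h | b
5 | 4 | 8 | 5 | 4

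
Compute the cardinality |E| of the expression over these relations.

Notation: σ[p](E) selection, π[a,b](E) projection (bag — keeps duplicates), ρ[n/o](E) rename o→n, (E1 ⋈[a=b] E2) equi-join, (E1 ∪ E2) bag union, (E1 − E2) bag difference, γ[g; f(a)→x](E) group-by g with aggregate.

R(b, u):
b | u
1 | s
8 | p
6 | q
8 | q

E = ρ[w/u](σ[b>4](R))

Per-node cardinality:
  R → 4
  σ[b>4](R) → 3
  ρ[w/u](σ[b>4](R)) → 3

|E| = 3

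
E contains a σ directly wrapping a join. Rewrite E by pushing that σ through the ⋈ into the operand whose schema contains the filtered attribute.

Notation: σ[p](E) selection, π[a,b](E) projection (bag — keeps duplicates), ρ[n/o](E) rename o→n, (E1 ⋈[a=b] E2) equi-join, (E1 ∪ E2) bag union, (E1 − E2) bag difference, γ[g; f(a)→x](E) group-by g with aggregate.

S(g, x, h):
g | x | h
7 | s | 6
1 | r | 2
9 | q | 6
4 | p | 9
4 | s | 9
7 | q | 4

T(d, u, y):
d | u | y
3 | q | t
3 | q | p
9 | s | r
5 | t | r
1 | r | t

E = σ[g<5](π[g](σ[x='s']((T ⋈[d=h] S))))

σ filters on x, owned by the right side.
E' = σ[g<5](π[g]((T ⋈[d=h] σ[x='s'](S))))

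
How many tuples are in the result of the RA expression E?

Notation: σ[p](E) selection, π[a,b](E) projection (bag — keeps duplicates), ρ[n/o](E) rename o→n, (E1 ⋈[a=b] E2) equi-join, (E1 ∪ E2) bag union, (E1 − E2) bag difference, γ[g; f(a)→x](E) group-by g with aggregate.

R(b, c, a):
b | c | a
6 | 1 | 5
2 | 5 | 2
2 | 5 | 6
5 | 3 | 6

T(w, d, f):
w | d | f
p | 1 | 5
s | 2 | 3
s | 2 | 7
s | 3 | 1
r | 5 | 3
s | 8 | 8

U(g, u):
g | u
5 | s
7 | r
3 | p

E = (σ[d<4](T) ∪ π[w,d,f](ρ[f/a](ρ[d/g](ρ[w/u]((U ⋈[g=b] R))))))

Per-node cardinality:
  T → 6
  σ[d<4](T) → 4
  U → 3
  R → 4
  (U ⋈[g=b] R) → 1
  ρ[w/u]((U ⋈[g=b] R)) → 1
  ρ[d/g](ρ[w/u]((U ⋈[g=b] R))) → 1
  ρ[f/a](ρ[d/g](ρ[w/u]((U ⋈[g=b] R)))) → 1
  π[w,d,f](ρ[f/a](ρ[d/g](ρ[w/u]((U ⋈[g=b] R))))) → 1
  (σ[d<4](T) ∪ π[w,d,f](ρ[f/a](ρ[d/g](ρ[w/u]((U ⋈[g=b] R)))))) → 5

|E| = 5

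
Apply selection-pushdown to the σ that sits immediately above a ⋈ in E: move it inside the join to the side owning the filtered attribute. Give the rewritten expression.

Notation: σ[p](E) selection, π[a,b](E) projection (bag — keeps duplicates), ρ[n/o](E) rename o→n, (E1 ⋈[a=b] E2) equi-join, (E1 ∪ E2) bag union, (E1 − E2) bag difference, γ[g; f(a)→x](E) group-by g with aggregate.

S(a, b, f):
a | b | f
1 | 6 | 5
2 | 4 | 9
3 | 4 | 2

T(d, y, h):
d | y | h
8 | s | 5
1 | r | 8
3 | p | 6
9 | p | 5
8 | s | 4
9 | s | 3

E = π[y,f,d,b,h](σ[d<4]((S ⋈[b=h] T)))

σ filters on d, owned by the right side.
E' = π[y,f,d,b,h]((S ⋈[b=h] σ[d<4](T)))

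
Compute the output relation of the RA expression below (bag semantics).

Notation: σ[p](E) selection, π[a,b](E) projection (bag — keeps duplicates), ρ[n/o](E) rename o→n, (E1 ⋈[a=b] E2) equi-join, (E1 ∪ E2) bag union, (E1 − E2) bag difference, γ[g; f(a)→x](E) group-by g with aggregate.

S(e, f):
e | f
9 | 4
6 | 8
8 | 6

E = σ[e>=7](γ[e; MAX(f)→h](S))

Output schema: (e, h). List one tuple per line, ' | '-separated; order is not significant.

Subexpression sizes:
  S → 3
  γ[e; MAX(f)→h](S) → 3
  σ[e>=7](γ[e; MAX(f)→h](S)) → 2

== RESULT ==
e | h
8 | 6
9 | 4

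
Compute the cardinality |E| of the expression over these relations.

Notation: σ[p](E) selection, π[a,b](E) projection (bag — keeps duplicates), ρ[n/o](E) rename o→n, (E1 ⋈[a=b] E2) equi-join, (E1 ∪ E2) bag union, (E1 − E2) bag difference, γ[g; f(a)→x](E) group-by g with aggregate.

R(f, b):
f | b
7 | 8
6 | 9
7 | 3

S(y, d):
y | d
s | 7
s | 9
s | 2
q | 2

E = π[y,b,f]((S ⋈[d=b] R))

Subexpression sizes:
  S → 4
  R → 3
  (S ⋈[d=b] R) → 1
  π[y,b,f]((S ⋈[d=b] R)) → 1

|E| = 1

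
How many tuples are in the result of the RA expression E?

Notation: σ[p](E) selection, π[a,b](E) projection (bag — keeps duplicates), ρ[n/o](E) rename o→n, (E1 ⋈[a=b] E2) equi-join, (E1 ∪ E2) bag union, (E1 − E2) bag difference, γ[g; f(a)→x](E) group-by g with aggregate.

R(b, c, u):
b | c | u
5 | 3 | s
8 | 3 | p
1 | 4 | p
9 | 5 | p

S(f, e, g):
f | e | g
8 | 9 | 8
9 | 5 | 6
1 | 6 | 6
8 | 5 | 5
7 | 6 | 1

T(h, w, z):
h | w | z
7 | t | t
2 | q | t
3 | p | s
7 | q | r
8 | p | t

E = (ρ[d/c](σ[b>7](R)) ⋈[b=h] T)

Per-node cardinality:
  R → 4
  σ[b>7](R) → 2
  ρ[d/c](σ[b>7](R)) → 2
  T → 5
  (ρ[d/c](σ[b>7](R)) ⋈[b=h] T) → 1

|E| = 1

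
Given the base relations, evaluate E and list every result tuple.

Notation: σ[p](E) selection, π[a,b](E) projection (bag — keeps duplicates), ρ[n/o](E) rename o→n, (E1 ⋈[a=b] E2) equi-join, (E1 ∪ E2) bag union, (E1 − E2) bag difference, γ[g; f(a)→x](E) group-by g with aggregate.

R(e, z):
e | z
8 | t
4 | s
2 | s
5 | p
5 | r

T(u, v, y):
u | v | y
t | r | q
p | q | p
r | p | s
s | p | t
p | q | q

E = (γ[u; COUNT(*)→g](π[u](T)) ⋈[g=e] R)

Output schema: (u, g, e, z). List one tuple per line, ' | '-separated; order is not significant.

Stepwise |·|:
  T → 5
  π[u](T) → 5
  γ[u; COUNT(*)→g](π[u](T)) → 4
  R → 5
  (γ[u; COUNT(*)→g](π[u](T)) ⋈[g=e] R) → 1

== RESULT ==
u | g | e | z
p | 2 | 2 | s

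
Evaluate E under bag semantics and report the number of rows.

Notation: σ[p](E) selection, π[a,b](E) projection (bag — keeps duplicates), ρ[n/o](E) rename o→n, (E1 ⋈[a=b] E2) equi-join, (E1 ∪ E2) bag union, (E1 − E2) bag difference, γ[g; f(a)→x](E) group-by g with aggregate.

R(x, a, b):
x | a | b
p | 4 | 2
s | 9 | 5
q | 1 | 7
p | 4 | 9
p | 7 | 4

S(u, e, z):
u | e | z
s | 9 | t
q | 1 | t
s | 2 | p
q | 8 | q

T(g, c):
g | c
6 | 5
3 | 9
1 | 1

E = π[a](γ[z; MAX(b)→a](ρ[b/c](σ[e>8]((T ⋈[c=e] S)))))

Per-node cardinality:
  T → 3
  S → 4
  (T ⋈[c=e] S) → 2
  σ[e>8]((T ⋈[c=e] S)) → 1
  ρ[b/c](σ[e>8]((T ⋈[c=e] S))) → 1
  γ[z; MAX(b)→a](ρ[b/c](σ[e>8]((T ⋈[c=e] S)))) → 1
  π[a](γ[z; MAX(b)→a](ρ[b/c](σ[e>8]((T ⋈[c=e] S))))) → 1

|E| = 1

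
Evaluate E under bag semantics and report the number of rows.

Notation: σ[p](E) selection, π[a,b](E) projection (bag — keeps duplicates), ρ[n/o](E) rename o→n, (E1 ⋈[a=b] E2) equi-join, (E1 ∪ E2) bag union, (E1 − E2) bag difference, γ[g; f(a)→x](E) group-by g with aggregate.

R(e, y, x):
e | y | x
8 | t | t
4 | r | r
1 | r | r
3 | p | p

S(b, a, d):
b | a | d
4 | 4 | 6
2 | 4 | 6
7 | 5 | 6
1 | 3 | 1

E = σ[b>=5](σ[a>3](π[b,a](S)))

Row counts bottom-up:
  S → 4
  π[b,a](S) → 4
  σ[a>3](π[b,a](S)) → 3
  σ[b>=5](σ[a>3](π[b,a](S))) → 1

|E| = 1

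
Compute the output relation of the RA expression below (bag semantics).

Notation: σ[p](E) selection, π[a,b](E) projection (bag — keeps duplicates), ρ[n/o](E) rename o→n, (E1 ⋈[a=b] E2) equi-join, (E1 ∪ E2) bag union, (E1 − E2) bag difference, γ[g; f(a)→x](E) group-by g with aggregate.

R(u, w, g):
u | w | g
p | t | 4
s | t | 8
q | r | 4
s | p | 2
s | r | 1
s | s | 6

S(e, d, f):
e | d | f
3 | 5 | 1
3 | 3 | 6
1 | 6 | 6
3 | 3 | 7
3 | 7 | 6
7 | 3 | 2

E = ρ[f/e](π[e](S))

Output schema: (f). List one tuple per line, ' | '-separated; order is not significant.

Row counts bottom-up:
  S → 6
  π[e](S) → 6
  ρ[f/e](π[e](S)) → 6

== RESULT ==
f
1
3
3
3
3
7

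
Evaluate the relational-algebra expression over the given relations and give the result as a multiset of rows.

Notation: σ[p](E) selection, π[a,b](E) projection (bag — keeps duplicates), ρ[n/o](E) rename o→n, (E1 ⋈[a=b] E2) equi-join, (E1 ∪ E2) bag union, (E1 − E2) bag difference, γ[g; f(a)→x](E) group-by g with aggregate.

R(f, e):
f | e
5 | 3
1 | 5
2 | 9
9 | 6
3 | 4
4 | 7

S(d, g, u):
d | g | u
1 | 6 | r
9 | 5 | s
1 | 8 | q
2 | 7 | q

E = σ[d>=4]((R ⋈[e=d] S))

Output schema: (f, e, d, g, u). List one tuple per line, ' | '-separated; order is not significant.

Stepwise |·|:
  R → 6
  S → 4
  (R ⋈[e=d] S) → 1
  σ[d>=4]((R ⋈[e=d] S)) → 1

== RESULT ==
f | e | d | g | u
2 | 9 | 9 | 5 | s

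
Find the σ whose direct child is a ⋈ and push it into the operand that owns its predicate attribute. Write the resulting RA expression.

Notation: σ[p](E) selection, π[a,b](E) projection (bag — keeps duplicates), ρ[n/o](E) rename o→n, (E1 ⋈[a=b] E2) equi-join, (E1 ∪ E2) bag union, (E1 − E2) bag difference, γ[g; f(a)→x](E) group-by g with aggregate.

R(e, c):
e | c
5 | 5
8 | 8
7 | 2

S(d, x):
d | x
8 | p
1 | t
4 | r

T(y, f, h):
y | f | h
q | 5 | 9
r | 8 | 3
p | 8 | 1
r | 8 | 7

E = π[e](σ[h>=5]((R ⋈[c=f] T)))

σ filters on h, owned by the right side.
E' = π[e]((R ⋈[c=f] σ[h>=5](T)))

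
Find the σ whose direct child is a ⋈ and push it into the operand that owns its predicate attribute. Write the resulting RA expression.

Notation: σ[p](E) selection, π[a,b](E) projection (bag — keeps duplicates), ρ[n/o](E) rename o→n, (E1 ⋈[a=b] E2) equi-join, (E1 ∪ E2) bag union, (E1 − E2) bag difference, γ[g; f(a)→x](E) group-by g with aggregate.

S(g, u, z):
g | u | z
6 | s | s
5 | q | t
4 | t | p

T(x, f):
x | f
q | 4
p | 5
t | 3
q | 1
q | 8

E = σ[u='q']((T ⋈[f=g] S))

σ filters on u, owned by the right side.
E' = (T ⋈[f=g] σ[u='q'](S))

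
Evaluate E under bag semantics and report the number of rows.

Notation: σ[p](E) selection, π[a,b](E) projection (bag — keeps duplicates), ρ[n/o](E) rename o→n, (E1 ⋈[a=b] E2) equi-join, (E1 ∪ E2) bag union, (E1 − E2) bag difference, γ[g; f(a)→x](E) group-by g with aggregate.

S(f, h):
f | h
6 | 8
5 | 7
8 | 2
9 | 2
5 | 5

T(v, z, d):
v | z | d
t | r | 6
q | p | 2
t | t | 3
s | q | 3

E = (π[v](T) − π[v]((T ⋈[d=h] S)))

Subexpression sizes:
  T → 4
  π[v](T) → 4
  T → 4
  S → 5
  (T ⋈[d=h] S) → 2
  π[v]((T ⋈[d=h] S)) → 2
  (π[v](T) − π[v]((T ⋈[d=h] S))) → 3

|E| = 3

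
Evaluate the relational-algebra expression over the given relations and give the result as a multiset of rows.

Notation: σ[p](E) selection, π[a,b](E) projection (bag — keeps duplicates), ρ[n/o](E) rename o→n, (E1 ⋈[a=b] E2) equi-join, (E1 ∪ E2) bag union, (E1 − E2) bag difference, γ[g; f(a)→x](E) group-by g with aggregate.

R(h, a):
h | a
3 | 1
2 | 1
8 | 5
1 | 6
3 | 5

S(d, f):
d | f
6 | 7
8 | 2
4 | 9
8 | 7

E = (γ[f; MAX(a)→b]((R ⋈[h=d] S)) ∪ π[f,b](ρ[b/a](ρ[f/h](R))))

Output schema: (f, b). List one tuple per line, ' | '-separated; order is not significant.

Subexpression sizes:
  R → 5
  S → 4
  (R ⋈[h=d] S) → 2
  γ[f; MAX(a)→b]((R ⋈[h=d] S)) → 2
  R → 5
  ρ[f/h](R) → 5
  ρ[b/a](ρ[f/h](R)) → 5
  π[f,b](ρ[b/a](ρ[f/h](R))) → 5
  (γ[f; MAX(a)→b]((R ⋈[h=d] S)) ∪ π[f,b](ρ[b/a](ρ[f/h](R)))) → 7

== RESULT ==
f | b
1 | 6
2 | 1
2 | 5
3 | 1
3 | 5
7 | 5
8 | 5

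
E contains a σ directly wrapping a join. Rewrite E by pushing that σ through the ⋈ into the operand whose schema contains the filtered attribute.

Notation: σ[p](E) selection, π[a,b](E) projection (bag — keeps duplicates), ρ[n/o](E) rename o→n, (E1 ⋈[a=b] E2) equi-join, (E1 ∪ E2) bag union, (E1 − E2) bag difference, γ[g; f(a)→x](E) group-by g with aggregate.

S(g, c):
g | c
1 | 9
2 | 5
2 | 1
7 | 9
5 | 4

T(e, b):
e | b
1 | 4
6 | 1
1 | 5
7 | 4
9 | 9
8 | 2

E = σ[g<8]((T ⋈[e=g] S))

σ filters on g, owned by the right side.
E' = (T ⋈[e=g] σ[g<8](S))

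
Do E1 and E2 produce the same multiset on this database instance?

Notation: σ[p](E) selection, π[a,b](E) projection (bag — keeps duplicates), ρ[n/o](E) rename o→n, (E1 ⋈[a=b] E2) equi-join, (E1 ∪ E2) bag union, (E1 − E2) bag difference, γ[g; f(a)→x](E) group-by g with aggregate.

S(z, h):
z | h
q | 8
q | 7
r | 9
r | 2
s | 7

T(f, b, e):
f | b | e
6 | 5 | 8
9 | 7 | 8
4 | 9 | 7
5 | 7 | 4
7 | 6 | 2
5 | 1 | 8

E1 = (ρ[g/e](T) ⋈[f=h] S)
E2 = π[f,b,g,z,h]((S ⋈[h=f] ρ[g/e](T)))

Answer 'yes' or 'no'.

E1 row counts bottom-up:
  T → 6
  ρ[g/e](T) → 6
  S → 5
  (ρ[g/e](T) ⋈[f=h] S) → 3
E2 row counts bottom-up:
  S → 5
  T → 6
  ρ[g/e](T) → 6
  (S ⋈[h=f] ρ[g/e](T)) → 3
  π[f,b,g,z,h]((S ⋈[h=f] ρ[g/e](T))) → 3

E1 and E2 produce the same multiset:
f | b | g | z | h
7 | 6 | 2 | q | 7
7 | 6 | 2 | s | 7
9 | 7 | 8 | r | 9

yes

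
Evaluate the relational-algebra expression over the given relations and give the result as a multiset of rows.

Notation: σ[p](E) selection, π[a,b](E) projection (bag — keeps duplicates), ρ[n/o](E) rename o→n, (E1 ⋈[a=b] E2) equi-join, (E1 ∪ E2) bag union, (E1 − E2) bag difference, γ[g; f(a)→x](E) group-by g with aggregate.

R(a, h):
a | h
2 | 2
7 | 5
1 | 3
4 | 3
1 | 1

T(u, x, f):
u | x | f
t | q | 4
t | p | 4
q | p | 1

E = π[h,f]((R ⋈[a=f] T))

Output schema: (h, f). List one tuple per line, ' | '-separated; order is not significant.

Per-node cardinality:
  R → 5
  T → 3
  (R ⋈[a=f] T) → 4
  π[h,f]((R ⋈[a=f] T)) → 4

== RESULT ==
h | f
1 | 1
3 | 1
3 | 4
3 | 4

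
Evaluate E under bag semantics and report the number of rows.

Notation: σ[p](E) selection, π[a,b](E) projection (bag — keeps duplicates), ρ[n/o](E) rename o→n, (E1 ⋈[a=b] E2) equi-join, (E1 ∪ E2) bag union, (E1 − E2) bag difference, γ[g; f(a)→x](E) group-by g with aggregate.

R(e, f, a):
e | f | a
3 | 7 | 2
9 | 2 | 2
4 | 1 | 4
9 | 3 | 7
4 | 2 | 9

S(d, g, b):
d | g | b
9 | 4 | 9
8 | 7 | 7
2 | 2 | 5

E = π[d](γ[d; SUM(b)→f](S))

Stepwise |·|:
  S → 3
  γ[d; SUM(b)→f](S) → 3
  π[d](γ[d; SUM(b)→f](S)) → 3

|E| = 3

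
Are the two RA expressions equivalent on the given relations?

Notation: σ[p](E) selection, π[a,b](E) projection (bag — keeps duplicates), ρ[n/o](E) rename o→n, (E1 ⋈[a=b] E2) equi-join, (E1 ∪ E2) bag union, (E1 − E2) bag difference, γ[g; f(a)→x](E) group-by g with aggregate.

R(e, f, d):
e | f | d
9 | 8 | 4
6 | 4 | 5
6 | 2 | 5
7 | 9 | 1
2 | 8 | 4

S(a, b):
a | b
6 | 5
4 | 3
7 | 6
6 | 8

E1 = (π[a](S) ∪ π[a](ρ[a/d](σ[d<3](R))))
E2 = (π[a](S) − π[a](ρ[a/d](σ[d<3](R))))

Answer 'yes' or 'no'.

E1 per-node cardinality:
  S → 4
  π[a](S) → 4
  R → 5
  σ[d<3](R) → 1
  ρ[a/d](σ[d<3](R)) → 1
  π[a](ρ[a/d](σ[d<3](R))) → 1
  (π[a](S) ∪ π[a](ρ[a/d](σ[d<3](R)))) → 5
E2 per-node cardinality:
  S → 4
  π[a](S) → 4
  R → 5
  σ[d<3](R) → 1
  ρ[a/d](σ[d<3](R)) → 1
  π[a](ρ[a/d](σ[d<3](R))) → 1
  (π[a](S) − π[a](ρ[a/d](σ[d<3](R)))) → 4

E1 result:
a
1
4
6
6
7
E2 result:
a
4
6
6
7
Witness: (1,) appears 1× in E1 but 0× in E2.

no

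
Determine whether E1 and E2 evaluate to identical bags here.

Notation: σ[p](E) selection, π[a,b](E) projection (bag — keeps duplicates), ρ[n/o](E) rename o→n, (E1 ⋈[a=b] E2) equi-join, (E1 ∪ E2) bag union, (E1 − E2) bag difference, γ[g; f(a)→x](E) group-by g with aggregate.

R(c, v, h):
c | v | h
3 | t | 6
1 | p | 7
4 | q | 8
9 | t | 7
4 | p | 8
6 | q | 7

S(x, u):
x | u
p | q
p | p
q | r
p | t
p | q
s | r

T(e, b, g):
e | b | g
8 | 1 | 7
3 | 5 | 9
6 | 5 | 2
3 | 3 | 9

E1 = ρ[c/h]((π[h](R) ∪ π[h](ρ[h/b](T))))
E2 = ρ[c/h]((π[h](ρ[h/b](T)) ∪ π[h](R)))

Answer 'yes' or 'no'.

E1 stepwise |·|:
  R → 6
  π[h](R) → 6
  T → 4
  ρ[h/b](T) → 4
  π[h](ρ[h/b](T)) → 4
  (π[h](R) ∪ π[h](ρ[h/b](T))) → 10
  ρ[c/h]((π[h](R) ∪ π[h](ρ[h/b](T)))) → 10
E2 stepwise |·|:
  T → 4
  ρ[h/b](T) → 4
  π[h](ρ[h/b](T)) → 4
  R → 6
  π[h](R) → 6
  (π[h](ρ[h/b](T)) ∪ π[h](R)) → 10
  ρ[c/h]((π[h](ρ[h/b](T)) ∪ π[h](R))) → 10

E1 and E2 produce the same multiset:
c
1
3
5
5
6
7
7
7
8
8

yes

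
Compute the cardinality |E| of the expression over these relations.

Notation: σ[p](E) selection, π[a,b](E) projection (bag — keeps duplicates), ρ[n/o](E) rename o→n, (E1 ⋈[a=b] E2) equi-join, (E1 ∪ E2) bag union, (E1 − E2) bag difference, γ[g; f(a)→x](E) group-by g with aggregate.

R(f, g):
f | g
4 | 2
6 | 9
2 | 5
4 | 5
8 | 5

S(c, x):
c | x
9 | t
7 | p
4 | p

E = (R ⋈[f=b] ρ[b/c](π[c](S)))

Row counts bottom-up:
  R → 5
  S → 3
  π[c](S) → 3
  ρ[b/c](π[c](S)) → 3
  (R ⋈[f=b] ρ[b/c](π[c](S))) → 2

|E| = 2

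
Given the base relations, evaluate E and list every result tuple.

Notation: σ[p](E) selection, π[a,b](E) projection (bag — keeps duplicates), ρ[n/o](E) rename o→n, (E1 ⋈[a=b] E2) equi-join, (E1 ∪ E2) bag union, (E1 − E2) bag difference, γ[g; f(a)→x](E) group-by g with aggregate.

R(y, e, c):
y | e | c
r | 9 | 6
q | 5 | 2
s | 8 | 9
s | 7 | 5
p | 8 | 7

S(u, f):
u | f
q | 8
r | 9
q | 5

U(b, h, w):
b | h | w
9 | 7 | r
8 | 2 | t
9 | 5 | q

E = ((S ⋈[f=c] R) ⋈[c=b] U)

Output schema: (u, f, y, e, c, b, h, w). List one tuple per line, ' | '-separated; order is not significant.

Stepwise |·|:
  S → 3
  R → 5
  (S ⋈[f=c] R) → 2
  U → 3
  ((S ⋈[f=c] R) ⋈[c=b] U) → 2

== RESULT ==
u | f | y | e | c | b | h | w
r | 9 | s | 8 | 9 | 9 | 5 | q
r | 9 | s | 8 | 9 | 9 | 7 | r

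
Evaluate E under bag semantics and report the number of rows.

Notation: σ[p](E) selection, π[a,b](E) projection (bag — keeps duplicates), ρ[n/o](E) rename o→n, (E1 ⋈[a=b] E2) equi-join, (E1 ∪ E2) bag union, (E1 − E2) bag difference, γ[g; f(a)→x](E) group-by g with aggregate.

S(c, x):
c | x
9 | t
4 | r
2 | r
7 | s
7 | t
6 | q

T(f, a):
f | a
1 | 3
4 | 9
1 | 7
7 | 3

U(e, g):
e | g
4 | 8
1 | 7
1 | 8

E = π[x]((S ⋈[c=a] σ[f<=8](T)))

Per-node cardinality:
  S → 6
  T → 4
  σ[f<=8](T) → 4
  (S ⋈[c=a] σ[f<=8](T)) → 3
  π[x]((S ⋈[c=a] σ[f<=8](T))) → 3

|E| = 3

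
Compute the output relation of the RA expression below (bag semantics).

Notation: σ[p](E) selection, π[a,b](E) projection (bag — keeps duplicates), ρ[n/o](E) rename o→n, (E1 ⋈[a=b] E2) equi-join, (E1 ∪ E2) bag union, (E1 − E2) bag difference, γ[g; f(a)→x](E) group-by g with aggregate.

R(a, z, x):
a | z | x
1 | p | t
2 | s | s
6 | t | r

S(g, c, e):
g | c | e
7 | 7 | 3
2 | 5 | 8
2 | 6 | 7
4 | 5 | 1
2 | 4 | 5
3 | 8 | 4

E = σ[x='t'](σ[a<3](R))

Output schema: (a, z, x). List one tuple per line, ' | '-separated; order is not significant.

Subexpression sizes:
  R → 3
  σ[a<3](R) → 2
  σ[x='t'](σ[a<3](R)) → 1

== RESULT ==
a | z | x
1 | p | t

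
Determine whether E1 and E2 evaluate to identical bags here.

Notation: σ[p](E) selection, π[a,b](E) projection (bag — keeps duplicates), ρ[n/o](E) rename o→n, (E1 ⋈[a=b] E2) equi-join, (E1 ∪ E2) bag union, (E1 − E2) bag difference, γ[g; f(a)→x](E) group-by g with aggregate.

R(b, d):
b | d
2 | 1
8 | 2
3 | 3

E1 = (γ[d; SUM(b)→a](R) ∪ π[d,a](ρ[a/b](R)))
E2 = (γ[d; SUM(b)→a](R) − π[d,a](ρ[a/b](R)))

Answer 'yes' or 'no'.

E1 stepwise |·|:
  R → 3
  γ[d; SUM(b)→a](R) → 3
  R → 3
  ρ[a/b](R) → 3
  π[d,a](ρ[a/b](R)) → 3
  (γ[d; SUM(b)→a](R) ∪ π[d,a](ρ[a/b](R))) → 6
E2 stepwise |·|:
  R → 3
  γ[d; SUM(b)→a](R) → 3
  R → 3
  ρ[a/b](R) → 3
  π[d,a](ρ[a/b](R)) → 3
  (γ[d; SUM(b)→a](R) − π[d,a](ρ[a/b](R))) → 0

E1 result:
d | a
1 | 2
1 | 2
2 | 8
2 | 8
3 | 3
3 | 3
E2 result:
d | a
(0 rows)
Witness: (1, 2) appears 2× in E1 but 0× in E2.

no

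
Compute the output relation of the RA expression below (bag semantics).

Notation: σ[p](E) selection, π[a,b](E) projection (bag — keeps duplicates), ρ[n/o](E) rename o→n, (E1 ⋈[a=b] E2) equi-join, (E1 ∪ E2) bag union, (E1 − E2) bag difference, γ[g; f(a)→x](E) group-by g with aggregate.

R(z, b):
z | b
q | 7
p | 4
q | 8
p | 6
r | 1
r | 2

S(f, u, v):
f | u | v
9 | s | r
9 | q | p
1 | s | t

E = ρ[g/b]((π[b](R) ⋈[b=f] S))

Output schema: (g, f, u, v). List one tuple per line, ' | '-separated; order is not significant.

Row counts bottom-up:
  R → 6
  π[b](R) → 6
  S → 3
  (π[b](R) ⋈[b=f] S) → 1
  ρ[g/b]((π[b](R) ⋈[b=f] S)) → 1

== RESULT ==
g | f | u | v
1 | 1 | s | t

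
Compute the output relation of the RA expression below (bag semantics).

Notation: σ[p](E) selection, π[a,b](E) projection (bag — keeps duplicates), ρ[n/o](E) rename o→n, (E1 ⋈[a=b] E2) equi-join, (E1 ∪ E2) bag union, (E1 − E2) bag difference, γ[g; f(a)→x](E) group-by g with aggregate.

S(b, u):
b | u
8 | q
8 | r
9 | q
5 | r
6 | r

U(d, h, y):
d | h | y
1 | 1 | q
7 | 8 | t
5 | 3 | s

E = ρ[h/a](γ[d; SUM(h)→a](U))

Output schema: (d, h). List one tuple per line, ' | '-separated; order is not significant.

Subexpression sizes:
  U → 3
  γ[d; SUM(h)→a](U) → 3
  ρ[h/a](γ[d; SUM(h)→a](U)) → 3

== RESULT ==
d | h
1 | 1
5 | 3
7 | 8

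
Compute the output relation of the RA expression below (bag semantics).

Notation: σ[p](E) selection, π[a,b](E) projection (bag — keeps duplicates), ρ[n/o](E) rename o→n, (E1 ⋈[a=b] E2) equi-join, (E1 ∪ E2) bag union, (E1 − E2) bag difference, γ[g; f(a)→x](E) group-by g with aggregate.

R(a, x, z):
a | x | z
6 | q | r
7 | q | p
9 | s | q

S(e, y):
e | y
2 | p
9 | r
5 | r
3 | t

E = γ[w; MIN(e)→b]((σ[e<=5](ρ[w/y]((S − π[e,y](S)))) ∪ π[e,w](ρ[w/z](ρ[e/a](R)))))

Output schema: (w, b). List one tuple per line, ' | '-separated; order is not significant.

Row counts bottom-up:
  S → 4
  S → 4
  π[e,y](S) → 4
  (S − π[e,y](S)) → 0
  ρ[w/y]((S − π[e,y](S))) → 0
  σ[e<=5](ρ[w/y]((S − π[e,y](S)))) → 0
  R → 3
  ρ[e/a](R) → 3
  ρ[w/z](ρ[e/a](R)) → 3
  π[e,w](ρ[w/z](ρ[e/a](R))) → 3
  (σ[e<=5](ρ[w/y]((S − π[e,y](S)))) ∪ π[e,w](ρ[w/z](ρ[e/a](R)))) → 3
  γ[w; MIN(e)→b]((σ[e<=5](ρ[w/y]((S − π[e,y](S)))) ∪ π[e,w](ρ[w/z](ρ[e/a](R))))) → 3

== RESULT ==
w | b
p | 7
q | 9
r | 6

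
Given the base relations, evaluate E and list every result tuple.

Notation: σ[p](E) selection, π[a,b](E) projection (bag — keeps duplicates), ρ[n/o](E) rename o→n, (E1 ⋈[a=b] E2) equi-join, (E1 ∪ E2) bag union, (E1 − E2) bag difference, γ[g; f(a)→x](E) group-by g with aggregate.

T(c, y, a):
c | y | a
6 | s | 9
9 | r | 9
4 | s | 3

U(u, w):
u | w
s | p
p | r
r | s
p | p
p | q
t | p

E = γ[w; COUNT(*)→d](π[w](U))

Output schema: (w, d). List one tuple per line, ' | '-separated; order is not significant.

Stepwise |·|:
  U → 6
  π[w](U) → 6
  γ[w; COUNT(*)→d](π[w](U)) → 4

== RESULT ==
w | d
p | 3
q | 1
r | 1
s | 1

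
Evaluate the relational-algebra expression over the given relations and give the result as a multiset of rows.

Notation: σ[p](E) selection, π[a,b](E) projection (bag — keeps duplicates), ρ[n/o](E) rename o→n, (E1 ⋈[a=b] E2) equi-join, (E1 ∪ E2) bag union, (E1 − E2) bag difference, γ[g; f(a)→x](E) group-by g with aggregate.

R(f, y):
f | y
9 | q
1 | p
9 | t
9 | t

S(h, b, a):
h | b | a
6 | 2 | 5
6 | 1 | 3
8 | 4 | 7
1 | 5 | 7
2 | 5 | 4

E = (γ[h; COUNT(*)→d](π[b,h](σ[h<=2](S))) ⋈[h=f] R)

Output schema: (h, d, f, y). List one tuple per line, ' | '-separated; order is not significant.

Subexpression sizes:
  S → 5
  σ[h<=2](S) → 2
  π[b,h](σ[h<=2](S)) → 2
  γ[h; COUNT(*)→d](π[b,h](σ[h<=2](S))) → 2
  R → 4
  (γ[h; COUNT(*)→d](π[b,h](σ[h<=2](S))) ⋈[h=f] R) → 1

== RESULT ==
h | d | f | y
1 | 1 | 1 | p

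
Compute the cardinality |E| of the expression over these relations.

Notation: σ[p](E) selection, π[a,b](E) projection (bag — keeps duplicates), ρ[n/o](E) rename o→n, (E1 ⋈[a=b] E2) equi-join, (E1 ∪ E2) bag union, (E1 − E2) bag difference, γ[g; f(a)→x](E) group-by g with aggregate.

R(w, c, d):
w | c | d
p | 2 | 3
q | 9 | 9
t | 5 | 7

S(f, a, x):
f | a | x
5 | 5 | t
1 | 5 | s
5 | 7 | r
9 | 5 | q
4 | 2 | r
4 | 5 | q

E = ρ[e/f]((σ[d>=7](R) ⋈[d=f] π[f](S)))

Row counts bottom-up:
  R → 3
  σ[d>=7](R) → 2
  S → 6
  π[f](S) → 6
  (σ[d>=7](R) ⋈[d=f] π[f](S)) → 1
  ρ[e/f]((σ[d>=7](R) ⋈[d=f] π[f](S))) → 1

|E| = 1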